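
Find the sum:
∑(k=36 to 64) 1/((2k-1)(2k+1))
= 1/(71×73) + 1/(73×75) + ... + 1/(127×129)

Partial fractions: 1/((2k-1)(2k+1)) = (1/2)[1/(2k-1) - 1/(2k+1)]
The series telescopes:
= (1/2)[1/71 - 1/129]
= 29/9159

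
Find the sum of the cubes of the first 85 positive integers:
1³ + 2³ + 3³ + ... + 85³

Formula: ∑k³ = [n(n+1)/2]²
= [85×86/2]²
= 3655²
= 13359025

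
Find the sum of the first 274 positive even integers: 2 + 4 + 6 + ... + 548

Sum of first n even numbers = n(n+1)
= 274×275
= 75350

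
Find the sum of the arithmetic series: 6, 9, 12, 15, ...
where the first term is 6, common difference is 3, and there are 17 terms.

Sₙ = n/2 × (first + last)
Last term = a + (n-1)d = 6 + (17-1)×3 = 54
S_17 = 17/2 × (6 + 54)
S_17 = 17/2 × 60 = 510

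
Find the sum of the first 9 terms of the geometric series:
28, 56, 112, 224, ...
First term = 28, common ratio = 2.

Sₙ = a(1 - rⁿ) / (1 - r)
S_9 = 28(1 - 2^9) / (1 - 2)
S_9 = 28(1 - 512) / (-1)
S_9 = 14308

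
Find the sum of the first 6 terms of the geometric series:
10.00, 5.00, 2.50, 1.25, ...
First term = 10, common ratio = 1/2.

Sₙ = a(1 - rⁿ) / (1 - r)
S_6 = 10(1 - (1/2)^6) / (1 - (1/2))
S_6 = 10(1 - (1/64)) / (1/2)
S_6 = 315/16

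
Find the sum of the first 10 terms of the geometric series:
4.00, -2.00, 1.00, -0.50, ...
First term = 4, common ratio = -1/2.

Sₙ = a(1 - rⁿ) / (1 - r)
S_10 = 4(1 - (-1/2)^10) / (1 - (-1/2))
S_10 = 4(1 - (1/1024)) / (3/2)
S_10 = 341/128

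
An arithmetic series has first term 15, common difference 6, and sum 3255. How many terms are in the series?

Using S = n/2 × [2a + (n-1)d]
3255 = n/2 × [2(15) + (n-1)(6)]
3255 = n/2 × [30 + 6n - 6]
6510 = n × [24 + 6n]
6n² + (24)n - 6510 = 0
Discriminant: Δ = (24)² - 4(6)(-6510) = 576 + 156240 = 156816
√Δ = 396
n = [-(24) + √Δ] / (2·6) = (-24 + 396) / 12 = 372 / 12 = 31
(The negative root is discarded since n must be a positive integer.)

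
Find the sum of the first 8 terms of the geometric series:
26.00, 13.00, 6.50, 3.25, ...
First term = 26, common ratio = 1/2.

Sₙ = a(1 - rⁿ) / (1 - r)
S_8 = 26(1 - (1/2)^8) / (1 - (1/2))
S_8 = 26(1 - (1/256)) / (1/2)
S_8 = 3315/64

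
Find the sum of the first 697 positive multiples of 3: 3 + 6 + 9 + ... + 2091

Factor out 3: = 3(1 + 2 + ... + 697) = 3 × n(n+1)/2
= 3 × 697×698/2
= 3 × 243253
= 729759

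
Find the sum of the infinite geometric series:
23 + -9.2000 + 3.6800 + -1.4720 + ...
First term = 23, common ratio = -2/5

For |r| < 1, S = a / (1 - r)
S = 23 / (1 - (-2/5))
S = 23 / (7/5)
S = 115/7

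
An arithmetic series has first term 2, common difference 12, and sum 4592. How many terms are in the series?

Using S = n/2 × [2a + (n-1)d]
4592 = n/2 × [2(2) + (n-1)(12)]
4592 = n/2 × [4 + 12n - 12]
9184 = n × [-8 + 12n]
12n² + (-8)n - 9184 = 0
Discriminant: Δ = (-8)² - 4(12)(-9184) = 64 + 440832 = 440896
√Δ = 664
n = [-(-8) + √Δ] / (2·12) = (8 + 664) / 24 = 672 / 24 = 28
(The negative root is discarded since n must be a positive integer.)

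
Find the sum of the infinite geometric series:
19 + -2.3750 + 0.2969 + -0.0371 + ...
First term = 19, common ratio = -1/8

For |r| < 1, S = a / (1 - r)
S = 19 / (1 - (-1/8))
S = 19 / (9/8)
S = 152/9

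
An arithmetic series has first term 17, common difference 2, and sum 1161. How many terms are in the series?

Using S = n/2 × [2a + (n-1)d]
1161 = n/2 × [2(17) + (n-1)(2)]
1161 = n/2 × [34 + 2n - 2]
2322 = n × [32 + 2n]
2n² + (32)n - 2322 = 0
Discriminant: Δ = (32)² - 4(2)(-2322) = 1024 + 18576 = 19600
√Δ = 140
n = [-(32) + √Δ] / (2·2) = (-32 + 140) / 4 = 108 / 4 = 27
(The negative root is discarded since n must be a positive integer.)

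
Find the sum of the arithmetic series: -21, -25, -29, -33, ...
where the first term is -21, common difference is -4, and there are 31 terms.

Sₙ = n/2 × (first + last)
Last term = a + (n-1)d = -21 + (31-1)×(-4) = -141
S_31 = 31/2 × (-21 + (-141))
S_31 = 31/2 × (-162) = -2511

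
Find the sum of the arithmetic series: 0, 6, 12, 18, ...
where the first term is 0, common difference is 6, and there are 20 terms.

Sₙ = n/2 × (first + last)
Last term = a + (n-1)d = 0 + (20-1)×6 = 114
S_20 = 20/2 × (0 + 114)
S_20 = 20/2 × 114 = 1140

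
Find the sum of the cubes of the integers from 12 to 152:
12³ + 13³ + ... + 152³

Use ∑_{k=1}^{n} k³ = [n(n+1)/2]², then subtract the first 11 terms.
∑_{k=1}^{152} k³ = [152×153/2]² = 11628² = 135210384
∑_{k=1}^{11} k³ = [11×12/2]² = 66² = 4356
∑_{k=12}^{152} k³ = 135210384 - 4356 = 135206028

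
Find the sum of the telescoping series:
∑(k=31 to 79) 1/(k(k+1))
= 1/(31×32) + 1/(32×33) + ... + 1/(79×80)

Partial fractions: 1/(k(k+1)) = 1/k - 1/(k+1)
The series telescopes:
= (1/31 - 1/32) + (1/32 - 1/33) + ... + (1/79 - 1/80)
= 1/31 - 1/80
= 49/2480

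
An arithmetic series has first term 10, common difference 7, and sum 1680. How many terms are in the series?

Using S = n/2 × [2a + (n-1)d]
1680 = n/2 × [2(10) + (n-1)(7)]
1680 = n/2 × [20 + 7n - 7]
3360 = n × [13 + 7n]
7n² + (13)n - 3360 = 0
Discriminant: Δ = (13)² - 4(7)(-3360) = 169 + 94080 = 94249
√Δ = 307
n = [-(13) + √Δ] / (2·7) = (-13 + 307) / 14 = 294 / 14 = 21
(The negative root is discarded since n must be a positive integer.)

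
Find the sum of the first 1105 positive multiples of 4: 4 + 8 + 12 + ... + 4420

Factor out 4: = 4(1 + 2 + ... + 1105) = 4 × n(n+1)/2
= 4 × 1105×1106/2
= 4 × 611065
= 2444260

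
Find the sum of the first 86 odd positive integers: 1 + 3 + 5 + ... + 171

Sum of first n odd numbers = n²
= 86²
= 7396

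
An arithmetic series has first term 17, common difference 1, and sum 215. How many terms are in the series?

Using S = n/2 × [2a + (n-1)d]
215 = n/2 × [2(17) + (n-1)(1)]
215 = n/2 × [34 + 1n - 1]
430 = n × [33 + 1n]
1n² + (33)n - 430 = 0
Discriminant: Δ = (33)² - 4(1)(-430) = 1089 + 1720 = 2809
√Δ = 53
n = [-(33) + √Δ] / (2·1) = (-33 + 53) / 2 = 20 / 2 = 10
(The negative root is discarded since n must be a positive integer.)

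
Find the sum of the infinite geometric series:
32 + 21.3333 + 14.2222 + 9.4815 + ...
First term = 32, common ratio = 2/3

For |r| < 1, S = a / (1 - r)
S = 32 / (1 - (2/3))
S = 32 / (1/3)
S = 96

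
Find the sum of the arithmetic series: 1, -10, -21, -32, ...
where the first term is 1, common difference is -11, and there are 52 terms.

Sₙ = n/2 × (first + last)
Last term = a + (n-1)d = 1 + (52-1)×(-11) = -560
S_52 = 52/2 × (1 + (-560))
S_52 = 52/2 × (-559) = -14534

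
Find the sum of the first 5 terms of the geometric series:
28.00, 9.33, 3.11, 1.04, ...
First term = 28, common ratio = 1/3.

Sₙ = a(1 - rⁿ) / (1 - r)
S_5 = 28(1 - (1/3)^5) / (1 - (1/3))
S_5 = 28(1 - (1/243)) / (2/3)
S_5 = 3388/81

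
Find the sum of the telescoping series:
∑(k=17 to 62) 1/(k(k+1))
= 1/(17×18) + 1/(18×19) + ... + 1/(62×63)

Partial fractions: 1/(k(k+1)) = 1/k - 1/(k+1)
The series telescopes:
= (1/17 - 1/18) + (1/18 - 1/19) + ... + (1/62 - 1/63)
= 1/17 - 1/63
= 46/1071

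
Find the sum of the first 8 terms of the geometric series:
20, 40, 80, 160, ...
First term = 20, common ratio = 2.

Sₙ = a(1 - rⁿ) / (1 - r)
S_8 = 20(1 - 2^8) / (1 - 2)
S_8 = 20(1 - 256) / (-1)
S_8 = 5100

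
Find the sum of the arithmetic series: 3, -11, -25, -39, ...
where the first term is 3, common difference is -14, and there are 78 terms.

Sₙ = n/2 × (first + last)
Last term = a + (n-1)d = 3 + (78-1)×(-14) = -1075
S_78 = 78/2 × (3 + (-1075))
S_78 = 78/2 × (-1072) = -41808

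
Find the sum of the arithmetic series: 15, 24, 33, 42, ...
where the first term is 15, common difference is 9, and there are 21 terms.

Sₙ = n/2 × (first + last)
Last term = a + (n-1)d = 15 + (21-1)×9 = 195
S_21 = 21/2 × (15 + 195)
S_21 = 21/2 × 210 = 2205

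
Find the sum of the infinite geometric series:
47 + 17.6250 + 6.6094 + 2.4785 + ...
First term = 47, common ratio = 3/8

For |r| < 1, S = a / (1 - r)
S = 47 / (1 - (3/8))
S = 47 / (5/8)
S = 376/5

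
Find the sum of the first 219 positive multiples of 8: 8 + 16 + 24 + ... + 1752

Factor out 8: = 8(1 + 2 + ... + 219) = 8 × n(n+1)/2
= 8 × 219×220/2
= 8 × 24090
= 192720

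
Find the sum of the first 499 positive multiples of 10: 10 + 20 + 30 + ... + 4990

Factor out 10: = 10(1 + 2 + ... + 499) = 10 × n(n+1)/2
= 10 × 499×500/2
= 10 × 124750
= 1247500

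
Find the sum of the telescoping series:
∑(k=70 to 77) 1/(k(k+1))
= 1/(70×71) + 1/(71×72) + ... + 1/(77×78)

Partial fractions: 1/(k(k+1)) = 1/k - 1/(k+1)
The series telescopes:
= (1/70 - 1/71) + (1/71 - 1/72) + ... + (1/77 - 1/78)
= 1/70 - 1/78
= 2/1365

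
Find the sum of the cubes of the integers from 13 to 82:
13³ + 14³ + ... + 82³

Use ∑_{k=1}^{n} k³ = [n(n+1)/2]², then subtract the first 12 terms.
∑_{k=1}^{82} k³ = [82×83/2]² = 3403² = 11580409
∑_{k=1}^{12} k³ = [12×13/2]² = 78² = 6084
∑_{k=13}^{82} k³ = 11580409 - 6084 = 11574325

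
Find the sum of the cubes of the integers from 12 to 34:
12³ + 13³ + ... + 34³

Use ∑_{k=1}^{n} k³ = [n(n+1)/2]², then subtract the first 11 terms.
∑_{k=1}^{34} k³ = [34×35/2]² = 595² = 354025
∑_{k=1}^{11} k³ = [11×12/2]² = 66² = 4356
∑_{k=12}^{34} k³ = 354025 - 4356 = 349669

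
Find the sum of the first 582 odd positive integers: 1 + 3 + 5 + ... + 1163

Sum of first n odd numbers = n²
= 582²
= 338724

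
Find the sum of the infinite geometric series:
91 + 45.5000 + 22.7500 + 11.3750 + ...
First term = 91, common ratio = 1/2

For |r| < 1, S = a / (1 - r)
S = 91 / (1 - (1/2))
S = 91 / (1/2)
S = 182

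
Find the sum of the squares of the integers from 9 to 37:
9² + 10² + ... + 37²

Use ∑_{k=1}^{n} k² = n(n+1)(2n+1)/6, then subtract the first 8 terms.
∑_{k=1}^{37} k² = 37×38×75/6 = 17575
∑_{k=1}^{8} k² = 8×9×17/6 = 204
∑_{k=9}^{37} k² = 17575 - 204 = 17371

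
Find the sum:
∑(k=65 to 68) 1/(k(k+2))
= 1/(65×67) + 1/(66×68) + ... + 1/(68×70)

Partial fractions: 1/(k(k+2)) = (1/2)[1/k - 1/(k+2)]
Telescoping leaves the first two and last two terms:
= (1/2)[1/65 + 1/66 - 1/69 - 1/70]
= 607/690690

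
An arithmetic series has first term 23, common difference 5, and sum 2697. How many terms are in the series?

Using S = n/2 × [2a + (n-1)d]
2697 = n/2 × [2(23) + (n-1)(5)]
2697 = n/2 × [46 + 5n - 5]
5394 = n × [41 + 5n]
5n² + (41)n - 5394 = 0
Discriminant: Δ = (41)² - 4(5)(-5394) = 1681 + 107880 = 109561
√Δ = 331
n = [-(41) + √Δ] / (2·5) = (-41 + 331) / 10 = 290 / 10 = 29
(The negative root is discarded since n must be a positive integer.)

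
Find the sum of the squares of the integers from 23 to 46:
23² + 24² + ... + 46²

Use ∑_{k=1}^{n} k² = n(n+1)(2n+1)/6, then subtract the first 22 terms.
∑_{k=1}^{46} k² = 46×47×93/6 = 33511
∑_{k=1}^{22} k² = 22×23×45/6 = 3795
∑_{k=23}^{46} k² = 33511 - 3795 = 29716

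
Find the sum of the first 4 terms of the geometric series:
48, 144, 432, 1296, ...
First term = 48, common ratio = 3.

Sₙ = a(1 - rⁿ) / (1 - r)
S_4 = 48(1 - 3^4) / (1 - 3)
S_4 = 48(1 - 81) / (-2)
S_4 = 1920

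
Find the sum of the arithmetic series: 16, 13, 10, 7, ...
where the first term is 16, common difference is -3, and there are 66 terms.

Sₙ = n/2 × (first + last)
Last term = a + (n-1)d = 16 + (66-1)×(-3) = -179
S_66 = 66/2 × (16 + (-179))
S_66 = 66/2 × (-163) = -5379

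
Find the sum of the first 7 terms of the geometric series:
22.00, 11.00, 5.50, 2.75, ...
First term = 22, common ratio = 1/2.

Sₙ = a(1 - rⁿ) / (1 - r)
S_7 = 22(1 - (1/2)^7) / (1 - (1/2))
S_7 = 22(1 - (1/128)) / (1/2)
S_7 = 1397/32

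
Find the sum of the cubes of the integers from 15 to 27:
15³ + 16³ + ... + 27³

Use ∑_{k=1}^{n} k³ = [n(n+1)/2]², then subtract the first 14 terms.
∑_{k=1}^{27} k³ = [27×28/2]² = 378² = 142884
∑_{k=1}^{14} k³ = [14×15/2]² = 105² = 11025
∑_{k=15}^{27} k³ = 142884 - 11025 = 131859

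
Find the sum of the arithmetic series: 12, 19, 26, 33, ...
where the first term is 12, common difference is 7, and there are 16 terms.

Sₙ = n/2 × (first + last)
Last term = a + (n-1)d = 12 + (16-1)×7 = 117
S_16 = 16/2 × (12 + 117)
S_16 = 16/2 × 129 = 1032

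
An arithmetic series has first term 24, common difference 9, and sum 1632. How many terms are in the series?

Using S = n/2 × [2a + (n-1)d]
1632 = n/2 × [2(24) + (n-1)(9)]
1632 = n/2 × [48 + 9n - 9]
3264 = n × [39 + 9n]
9n² + (39)n - 3264 = 0
Discriminant: Δ = (39)² - 4(9)(-3264) = 1521 + 117504 = 119025
√Δ = 345
n = [-(39) + √Δ] / (2·9) = (-39 + 345) / 18 = 306 / 18 = 17
(The negative root is discarded since n must be a positive integer.)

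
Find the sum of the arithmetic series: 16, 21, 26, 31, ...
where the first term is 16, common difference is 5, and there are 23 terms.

Sₙ = n/2 × (first + last)
Last term = a + (n-1)d = 16 + (23-1)×5 = 126
S_23 = 23/2 × (16 + 126)
S_23 = 23/2 × 142 = 1633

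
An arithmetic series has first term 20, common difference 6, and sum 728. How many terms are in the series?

Using S = n/2 × [2a + (n-1)d]
728 = n/2 × [2(20) + (n-1)(6)]
728 = n/2 × [40 + 6n - 6]
1456 = n × [34 + 6n]
6n² + (34)n - 1456 = 0
Discriminant: Δ = (34)² - 4(6)(-1456) = 1156 + 34944 = 36100
√Δ = 190
n = [-(34) + √Δ] / (2·6) = (-34 + 190) / 12 = 156 / 12 = 13
(The negative root is discarded since n must be a positive integer.)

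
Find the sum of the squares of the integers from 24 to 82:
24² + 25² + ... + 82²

Use ∑_{k=1}^{n} k² = n(n+1)(2n+1)/6, then subtract the first 23 terms.
∑_{k=1}^{82} k² = 82×83×165/6 = 187165
∑_{k=1}^{23} k² = 23×24×47/6 = 4324
∑_{k=24}^{82} k² = 187165 - 4324 = 182841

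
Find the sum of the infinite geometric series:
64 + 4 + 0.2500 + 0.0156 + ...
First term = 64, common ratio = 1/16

For |r| < 1, S = a / (1 - r)
S = 64 / (1 - (1/16))
S = 64 / (15/16)
S = 1024/15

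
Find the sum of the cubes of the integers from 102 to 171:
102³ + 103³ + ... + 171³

Use ∑_{k=1}^{n} k³ = [n(n+1)/2]², then subtract the first 101 terms.
∑_{k=1}^{171} k³ = [171×172/2]² = 14706² = 216266436
∑_{k=1}^{101} k³ = [101×102/2]² = 5151² = 26532801
∑_{k=102}^{171} k³ = 216266436 - 26532801 = 189733635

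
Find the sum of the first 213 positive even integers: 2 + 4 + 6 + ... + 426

Sum of first n even numbers = n(n+1)
= 213×214
= 45582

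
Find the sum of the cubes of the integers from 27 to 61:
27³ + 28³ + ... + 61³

Use ∑_{k=1}^{n} k³ = [n(n+1)/2]², then subtract the first 26 terms.
∑_{k=1}^{61} k³ = [61×62/2]² = 1891² = 3575881
∑_{k=1}^{26} k³ = [26×27/2]² = 351² = 123201
∑_{k=27}^{61} k³ = 3575881 - 123201 = 3452680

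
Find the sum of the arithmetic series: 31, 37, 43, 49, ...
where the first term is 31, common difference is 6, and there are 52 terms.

Sₙ = n/2 × (first + last)
Last term = a + (n-1)d = 31 + (52-1)×6 = 337
S_52 = 52/2 × (31 + 337)
S_52 = 52/2 × 368 = 9568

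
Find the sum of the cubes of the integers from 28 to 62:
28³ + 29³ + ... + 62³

Use ∑_{k=1}^{n} k³ = [n(n+1)/2]², then subtract the first 27 terms.
∑_{k=1}^{62} k³ = [62×63/2]² = 1953² = 3814209
∑_{k=1}^{27} k³ = [27×28/2]² = 378² = 142884
∑_{k=28}^{62} k³ = 3814209 - 142884 = 3671325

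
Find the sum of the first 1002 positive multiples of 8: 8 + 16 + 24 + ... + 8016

Factor out 8: = 8(1 + 2 + ... + 1002) = 8 × n(n+1)/2
= 8 × 1002×1003/2
= 8 × 502503
= 4020024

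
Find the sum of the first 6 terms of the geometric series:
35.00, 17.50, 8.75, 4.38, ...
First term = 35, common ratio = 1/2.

Sₙ = a(1 - rⁿ) / (1 - r)
S_6 = 35(1 - (1/2)^6) / (1 - (1/2))
S_6 = 35(1 - (1/64)) / (1/2)
S_6 = 2205/32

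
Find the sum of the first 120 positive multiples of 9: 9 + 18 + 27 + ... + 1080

Factor out 9: = 9(1 + 2 + ... + 120) = 9 × n(n+1)/2
= 9 × 120×121/2
= 9 × 7260
= 65340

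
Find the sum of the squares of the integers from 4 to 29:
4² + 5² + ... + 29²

Use ∑_{k=1}^{n} k² = n(n+1)(2n+1)/6, then subtract the first 3 terms.
∑_{k=1}^{29} k² = 29×30×59/6 = 8555
∑_{k=1}^{3} k² = 3×4×7/6 = 14
∑_{k=4}^{29} k² = 8555 - 14 = 8541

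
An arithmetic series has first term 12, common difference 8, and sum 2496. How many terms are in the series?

Using S = n/2 × [2a + (n-1)d]
2496 = n/2 × [2(12) + (n-1)(8)]
2496 = n/2 × [24 + 8n - 8]
4992 = n × [16 + 8n]
8n² + (16)n - 4992 = 0
Discriminant: Δ = (16)² - 4(8)(-4992) = 256 + 159744 = 160000
√Δ = 400
n = [-(16) + √Δ] / (2·8) = (-16 + 400) / 16 = 384 / 16 = 24
(The negative root is discarded since n must be a positive integer.)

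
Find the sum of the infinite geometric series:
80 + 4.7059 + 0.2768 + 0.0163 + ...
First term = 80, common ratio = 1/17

For |r| < 1, S = a / (1 - r)
S = 80 / (1 - (1/17))
S = 80 / (16/17)
S = 85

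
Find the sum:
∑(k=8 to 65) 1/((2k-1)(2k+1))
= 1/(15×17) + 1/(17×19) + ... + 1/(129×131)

Partial fractions: 1/((2k-1)(2k+1)) = (1/2)[1/(2k-1) - 1/(2k+1)]
The series telescopes:
= (1/2)[1/15 - 1/131]
= 58/1965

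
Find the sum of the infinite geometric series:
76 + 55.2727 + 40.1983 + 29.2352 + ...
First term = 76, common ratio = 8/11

For |r| < 1, S = a / (1 - r)
S = 76 / (1 - (8/11))
S = 76 / (3/11)
S = 836/3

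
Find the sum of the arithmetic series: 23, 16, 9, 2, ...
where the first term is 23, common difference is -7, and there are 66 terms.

Sₙ = n/2 × (first + last)
Last term = a + (n-1)d = 23 + (66-1)×(-7) = -432
S_66 = 66/2 × (23 + (-432))
S_66 = 66/2 × (-409) = -13497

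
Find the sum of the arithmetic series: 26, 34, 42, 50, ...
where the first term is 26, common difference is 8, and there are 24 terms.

Sₙ = n/2 × (first + last)
Last term = a + (n-1)d = 26 + (24-1)×8 = 210
S_24 = 24/2 × (26 + 210)
S_24 = 24/2 × 236 = 2832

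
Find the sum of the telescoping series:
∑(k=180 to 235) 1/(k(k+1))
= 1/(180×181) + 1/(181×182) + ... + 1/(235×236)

Partial fractions: 1/(k(k+1)) = 1/k - 1/(k+1)
The series telescopes:
= (1/180 - 1/181) + (1/181 - 1/182) + ... + (1/235 - 1/236)
= 1/180 - 1/236
= 7/5310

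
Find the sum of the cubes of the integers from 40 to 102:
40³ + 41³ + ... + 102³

Use ∑_{k=1}^{n} k³ = [n(n+1)/2]², then subtract the first 39 terms.
∑_{k=1}^{102} k³ = [102×103/2]² = 5253² = 27594009
∑_{k=1}^{39} k³ = [39×40/2]² = 780² = 608400
∑_{k=40}^{102} k³ = 27594009 - 608400 = 26985609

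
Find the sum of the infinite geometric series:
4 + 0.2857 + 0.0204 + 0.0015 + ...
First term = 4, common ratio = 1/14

For |r| < 1, S = a / (1 - r)
S = 4 / (1 - (1/14))
S = 4 / (13/14)
S = 56/13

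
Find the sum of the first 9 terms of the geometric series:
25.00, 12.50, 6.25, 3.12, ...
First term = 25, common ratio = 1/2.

Sₙ = a(1 - rⁿ) / (1 - r)
S_9 = 25(1 - (1/2)^9) / (1 - (1/2))
S_9 = 25(1 - (1/512)) / (1/2)
S_9 = 12775/256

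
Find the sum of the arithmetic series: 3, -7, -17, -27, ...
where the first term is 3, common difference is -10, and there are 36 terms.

Sₙ = n/2 × (first + last)
Last term = a + (n-1)d = 3 + (36-1)×(-10) = -347
S_36 = 36/2 × (3 + (-347))
S_36 = 36/2 × (-344) = -6192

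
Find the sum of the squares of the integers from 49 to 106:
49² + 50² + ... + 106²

Use ∑_{k=1}^{n} k² = n(n+1)(2n+1)/6, then subtract the first 48 terms.
∑_{k=1}^{106} k² = 106×107×213/6 = 402641
∑_{k=1}^{48} k² = 48×49×97/6 = 38024
∑_{k=49}^{106} k² = 402641 - 38024 = 364617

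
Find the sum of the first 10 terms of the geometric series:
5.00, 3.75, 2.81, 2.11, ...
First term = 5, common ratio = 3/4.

Sₙ = a(1 - rⁿ) / (1 - r)
S_10 = 5(1 - (3/4)^10) / (1 - (3/4))
S_10 = 5(1 - (59049/1048576)) / (1/4)
S_10 = 4947635/262144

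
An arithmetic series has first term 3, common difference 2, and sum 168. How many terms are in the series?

Using S = n/2 × [2a + (n-1)d]
168 = n/2 × [2(3) + (n-1)(2)]
168 = n/2 × [6 + 2n - 2]
336 = n × [4 + 2n]
2n² + (4)n - 336 = 0
Discriminant: Δ = (4)² - 4(2)(-336) = 16 + 2688 = 2704
√Δ = 52
n = [-(4) + √Δ] / (2·2) = (-4 + 52) / 4 = 48 / 4 = 12
(The negative root is discarded since n must be a positive integer.)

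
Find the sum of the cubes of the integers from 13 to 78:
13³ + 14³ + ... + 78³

Use ∑_{k=1}^{n} k³ = [n(n+1)/2]², then subtract the first 12 terms.
∑_{k=1}^{78} k³ = [78×79/2]² = 3081² = 9492561
∑_{k=1}^{12} k³ = [12×13/2]² = 78² = 6084
∑_{k=13}^{78} k³ = 9492561 - 6084 = 9486477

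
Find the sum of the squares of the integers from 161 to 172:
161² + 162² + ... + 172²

Use ∑_{k=1}^{n} k² = n(n+1)(2n+1)/6, then subtract the first 160 terms.
∑_{k=1}^{172} k² = 172×173×345/6 = 1710970
∑_{k=1}^{160} k² = 160×161×321/6 = 1378160
∑_{k=161}^{172} k² = 1710970 - 1378160 = 332810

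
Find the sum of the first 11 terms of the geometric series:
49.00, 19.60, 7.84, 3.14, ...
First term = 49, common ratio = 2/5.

Sₙ = a(1 - rⁿ) / (1 - r)
S_11 = 49(1 - (2/5)^11) / (1 - (2/5))
S_11 = 49(1 - (2048/48828125)) / (3/5)
S_11 = 797492591/9765625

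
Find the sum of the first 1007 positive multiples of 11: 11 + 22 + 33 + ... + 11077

Factor out 11: = 11(1 + 2 + ... + 1007) = 11 × n(n+1)/2
= 11 × 1007×1008/2
= 11 × 507528
= 5582808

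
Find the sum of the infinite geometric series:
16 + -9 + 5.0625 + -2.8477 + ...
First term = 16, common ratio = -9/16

For |r| < 1, S = a / (1 - r)
S = 16 / (1 - (-9/16))
S = 16 / (25/16)
S = 256/25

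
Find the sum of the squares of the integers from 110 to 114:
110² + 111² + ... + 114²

Use ∑_{k=1}^{n} k² = n(n+1)(2n+1)/6, then subtract the first 109 terms.
∑_{k=1}^{114} k² = 114×115×229/6 = 500365
∑_{k=1}^{109} k² = 109×110×219/6 = 437635
∑_{k=110}^{114} k² = 500365 - 437635 = 62730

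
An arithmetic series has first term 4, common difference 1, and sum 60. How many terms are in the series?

Using S = n/2 × [2a + (n-1)d]
60 = n/2 × [2(4) + (n-1)(1)]
60 = n/2 × [8 + 1n - 1]
120 = n × [7 + 1n]
1n² + (7)n - 120 = 0
Discriminant: Δ = (7)² - 4(1)(-120) = 49 + 480 = 529
√Δ = 23
n = [-(7) + √Δ] / (2·1) = (-7 + 23) / 2 = 16 / 2 = 8
(The negative root is discarded since n must be a positive integer.)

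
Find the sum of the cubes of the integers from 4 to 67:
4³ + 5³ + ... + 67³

Use ∑_{k=1}^{n} k³ = [n(n+1)/2]², then subtract the first 3 terms.
∑_{k=1}^{67} k³ = [67×68/2]² = 2278² = 5189284
∑_{k=1}^{3} k³ = [3×4/2]² = 6² = 36
∑_{k=4}^{67} k³ = 5189284 - 36 = 5189248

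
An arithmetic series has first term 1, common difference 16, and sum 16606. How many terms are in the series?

Using S = n/2 × [2a + (n-1)d]
16606 = n/2 × [2(1) + (n-1)(16)]
16606 = n/2 × [2 + 16n - 16]
33212 = n × [-14 + 16n]
16n² + (-14)n - 33212 = 0
Discriminant: Δ = (-14)² - 4(16)(-33212) = 196 + 2125568 = 2125764
√Δ = 1458
n = [-(-14) + √Δ] / (2·16) = (14 + 1458) / 32 = 1472 / 32 = 46
(The negative root is discarded since n must be a positive integer.)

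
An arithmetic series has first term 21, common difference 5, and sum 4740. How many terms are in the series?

Using S = n/2 × [2a + (n-1)d]
4740 = n/2 × [2(21) + (n-1)(5)]
4740 = n/2 × [42 + 5n - 5]
9480 = n × [37 + 5n]
5n² + (37)n - 9480 = 0
Discriminant: Δ = (37)² - 4(5)(-9480) = 1369 + 189600 = 190969
√Δ = 437
n = [-(37) + √Δ] / (2·5) = (-37 + 437) / 10 = 400 / 10 = 40
(The negative root is discarded since n must be a positive integer.)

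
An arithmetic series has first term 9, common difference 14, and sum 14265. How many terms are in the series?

Using S = n/2 × [2a + (n-1)d]
14265 = n/2 × [2(9) + (n-1)(14)]
14265 = n/2 × [18 + 14n - 14]
28530 = n × [4 + 14n]
14n² + (4)n - 28530 = 0
Discriminant: Δ = (4)² - 4(14)(-28530) = 16 + 1597680 = 1597696
√Δ = 1264
n = [-(4) + √Δ] / (2·14) = (-4 + 1264) / 28 = 1260 / 28 = 45
(The negative root is discarded since n must be a positive integer.)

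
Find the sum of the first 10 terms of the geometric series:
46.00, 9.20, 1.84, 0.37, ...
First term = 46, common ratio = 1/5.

Sₙ = a(1 - rⁿ) / (1 - r)
S_10 = 46(1 - (1/5)^10) / (1 - (1/5))
S_10 = 46(1 - (1/9765625)) / (4/5)
S_10 = 112304676/1953125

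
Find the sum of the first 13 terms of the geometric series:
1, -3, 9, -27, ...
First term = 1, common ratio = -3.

Sₙ = a(1 - rⁿ) / (1 - r)
S_13 = 1(1 - (-3)^13) / (1 - (-3))
S_13 = 1(1 - (-1594323)) / (4)
S_13 = 398581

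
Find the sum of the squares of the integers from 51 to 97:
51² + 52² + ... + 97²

Use ∑_{k=1}^{n} k² = n(n+1)(2n+1)/6, then subtract the first 50 terms.
∑_{k=1}^{97} k² = 97×98×195/6 = 308945
∑_{k=1}^{50} k² = 50×51×101/6 = 42925
∑_{k=51}^{97} k² = 308945 - 42925 = 266020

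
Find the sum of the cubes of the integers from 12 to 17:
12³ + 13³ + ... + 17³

Use ∑_{k=1}^{n} k³ = [n(n+1)/2]², then subtract the first 11 terms.
∑_{k=1}^{17} k³ = [17×18/2]² = 153² = 23409
∑_{k=1}^{11} k³ = [11×12/2]² = 66² = 4356
∑_{k=12}^{17} k³ = 23409 - 4356 = 19053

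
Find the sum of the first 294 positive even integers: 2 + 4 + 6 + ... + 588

Sum of first n even numbers = n(n+1)
= 294×295
= 86730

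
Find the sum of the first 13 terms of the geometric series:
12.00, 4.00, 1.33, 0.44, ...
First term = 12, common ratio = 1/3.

Sₙ = a(1 - rⁿ) / (1 - r)
S_13 = 12(1 - (1/3)^13) / (1 - (1/3))
S_13 = 12(1 - (1/1594323)) / (2/3)
S_13 = 3188644/177147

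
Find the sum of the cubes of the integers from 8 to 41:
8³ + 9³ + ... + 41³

Use ∑_{k=1}^{n} k³ = [n(n+1)/2]², then subtract the first 7 terms.
∑_{k=1}^{41} k³ = [41×42/2]² = 861² = 741321
∑_{k=1}^{7} k³ = [7×8/2]² = 28² = 784
∑_{k=8}^{41} k³ = 741321 - 784 = 740537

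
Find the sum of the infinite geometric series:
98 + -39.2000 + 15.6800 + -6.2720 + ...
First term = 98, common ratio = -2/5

For |r| < 1, S = a / (1 - r)
S = 98 / (1 - (-2/5))
S = 98 / (7/5)
S = 70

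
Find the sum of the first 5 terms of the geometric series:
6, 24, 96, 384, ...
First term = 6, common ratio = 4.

Sₙ = a(1 - rⁿ) / (1 - r)
S_5 = 6(1 - 4^5) / (1 - 4)
S_5 = 6(1 - 1024) / (-3)
S_5 = 2046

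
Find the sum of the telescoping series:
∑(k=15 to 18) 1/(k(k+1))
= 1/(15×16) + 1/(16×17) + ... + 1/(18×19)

Partial fractions: 1/(k(k+1)) = 1/k - 1/(k+1)
The series telescopes:
= (1/15 - 1/16) + (1/16 - 1/17) + ... + (1/18 - 1/19)
= 1/15 - 1/19
= 4/285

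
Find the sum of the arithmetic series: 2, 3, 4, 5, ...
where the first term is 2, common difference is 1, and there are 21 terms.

Sₙ = n/2 × (first + last)
Last term = a + (n-1)d = 2 + (21-1)×1 = 22
S_21 = 21/2 × (2 + 22)
S_21 = 21/2 × 24 = 252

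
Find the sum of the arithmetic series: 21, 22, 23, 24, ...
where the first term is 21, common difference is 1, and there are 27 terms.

Sₙ = n/2 × (first + last)
Last term = a + (n-1)d = 21 + (27-1)×1 = 47
S_27 = 27/2 × (21 + 47)
S_27 = 27/2 × 68 = 918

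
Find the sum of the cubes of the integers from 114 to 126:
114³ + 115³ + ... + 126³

Use ∑_{k=1}^{n} k³ = [n(n+1)/2]², then subtract the first 113 terms.
∑_{k=1}^{126} k³ = [126×127/2]² = 8001² = 64016001
∑_{k=1}^{113} k³ = [113×114/2]² = 6441² = 41486481
∑_{k=114}^{126} k³ = 64016001 - 41486481 = 22529520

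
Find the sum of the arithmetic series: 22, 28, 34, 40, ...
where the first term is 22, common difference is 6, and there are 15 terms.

Sₙ = n/2 × (first + last)
Last term = a + (n-1)d = 22 + (15-1)×6 = 106
S_15 = 15/2 × (22 + 106)
S_15 = 15/2 × 128 = 960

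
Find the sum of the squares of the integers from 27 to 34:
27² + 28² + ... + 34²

Use ∑_{k=1}^{n} k² = n(n+1)(2n+1)/6, then subtract the first 26 terms.
∑_{k=1}^{34} k² = 34×35×69/6 = 13685
∑_{k=1}^{26} k² = 26×27×53/6 = 6201
∑_{k=27}^{34} k² = 13685 - 6201 = 7484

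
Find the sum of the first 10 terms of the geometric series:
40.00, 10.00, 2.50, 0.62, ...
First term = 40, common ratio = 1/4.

Sₙ = a(1 - rⁿ) / (1 - r)
S_10 = 40(1 - (1/4)^10) / (1 - (1/4))
S_10 = 40(1 - (1/1048576)) / (3/4)
S_10 = 1747625/32768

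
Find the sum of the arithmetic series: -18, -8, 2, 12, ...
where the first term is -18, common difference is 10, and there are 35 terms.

Sₙ = n/2 × (first + last)
Last term = a + (n-1)d = -18 + (35-1)×10 = 322
S_35 = 35/2 × (-18 + 322)
S_35 = 35/2 × 304 = 5320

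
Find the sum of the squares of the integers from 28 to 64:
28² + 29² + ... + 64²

Use ∑_{k=1}^{n} k² = n(n+1)(2n+1)/6, then subtract the first 27 terms.
∑_{k=1}^{64} k² = 64×65×129/6 = 89440
∑_{k=1}^{27} k² = 27×28×55/6 = 6930
∑_{k=28}^{64} k² = 89440 - 6930 = 82510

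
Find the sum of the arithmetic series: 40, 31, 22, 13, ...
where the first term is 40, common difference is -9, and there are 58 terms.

Sₙ = n/2 × (first + last)
Last term = a + (n-1)d = 40 + (58-1)×(-9) = -473
S_58 = 58/2 × (40 + (-473))
S_58 = 58/2 × (-433) = -12557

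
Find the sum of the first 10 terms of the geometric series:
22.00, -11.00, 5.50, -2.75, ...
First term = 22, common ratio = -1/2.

Sₙ = a(1 - rⁿ) / (1 - r)
S_10 = 22(1 - (-1/2)^10) / (1 - (-1/2))
S_10 = 22(1 - (1/1024)) / (3/2)
S_10 = 3751/256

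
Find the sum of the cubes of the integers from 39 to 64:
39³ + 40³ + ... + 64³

Use ∑_{k=1}^{n} k³ = [n(n+1)/2]², then subtract the first 38 terms.
∑_{k=1}^{64} k³ = [64×65/2]² = 2080² = 4326400
∑_{k=1}^{38} k³ = [38×39/2]² = 741² = 549081
∑_{k=39}^{64} k³ = 4326400 - 549081 = 3777319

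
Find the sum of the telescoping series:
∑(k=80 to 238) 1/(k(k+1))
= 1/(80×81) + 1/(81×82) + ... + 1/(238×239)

Partial fractions: 1/(k(k+1)) = 1/k - 1/(k+1)
The series telescopes:
= (1/80 - 1/81) + (1/81 - 1/82) + ... + (1/238 - 1/239)
= 1/80 - 1/239
= 159/19120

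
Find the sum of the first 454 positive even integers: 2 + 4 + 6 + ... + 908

Sum of first n even numbers = n(n+1)
= 454×455
= 206570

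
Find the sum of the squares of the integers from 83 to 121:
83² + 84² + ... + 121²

Use ∑_{k=1}^{n} k² = n(n+1)(2n+1)/6, then subtract the first 82 terms.
∑_{k=1}^{121} k² = 121×122×243/6 = 597861
∑_{k=1}^{82} k² = 82×83×165/6 = 187165
∑_{k=83}^{121} k² = 597861 - 187165 = 410696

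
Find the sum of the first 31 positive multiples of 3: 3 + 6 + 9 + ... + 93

Factor out 3: = 3(1 + 2 + ... + 31) = 3 × n(n+1)/2
= 3 × 31×32/2
= 3 × 496
= 1488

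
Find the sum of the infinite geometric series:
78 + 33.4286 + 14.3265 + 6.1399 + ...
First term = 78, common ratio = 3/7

For |r| < 1, S = a / (1 - r)
S = 78 / (1 - (3/7))
S = 78 / (4/7)
S = 273/2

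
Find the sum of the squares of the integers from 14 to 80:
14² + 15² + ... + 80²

Use ∑_{k=1}^{n} k² = n(n+1)(2n+1)/6, then subtract the first 13 terms.
∑_{k=1}^{80} k² = 80×81×161/6 = 173880
∑_{k=1}^{13} k² = 13×14×27/6 = 819
∑_{k=14}^{80} k² = 173880 - 819 = 173061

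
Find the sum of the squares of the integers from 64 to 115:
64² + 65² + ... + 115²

Use ∑_{k=1}^{n} k² = n(n+1)(2n+1)/6, then subtract the first 63 terms.
∑_{k=1}^{115} k² = 115×116×231/6 = 513590
∑_{k=1}^{63} k² = 63×64×127/6 = 85344
∑_{k=64}^{115} k² = 513590 - 85344 = 428246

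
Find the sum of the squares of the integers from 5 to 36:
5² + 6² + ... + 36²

Use ∑_{k=1}^{n} k² = n(n+1)(2n+1)/6, then subtract the first 4 terms.
∑_{k=1}^{36} k² = 36×37×73/6 = 16206
∑_{k=1}^{4} k² = 4×5×9/6 = 30
∑_{k=5}^{36} k² = 16206 - 30 = 16176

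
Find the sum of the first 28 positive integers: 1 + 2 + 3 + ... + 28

Formula: ∑k = n(n+1)/2
= 28×29/2
= 812/2
= 406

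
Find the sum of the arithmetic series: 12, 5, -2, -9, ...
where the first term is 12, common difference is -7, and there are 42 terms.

Sₙ = n/2 × (first + last)
Last term = a + (n-1)d = 12 + (42-1)×(-7) = -275
S_42 = 42/2 × (12 + (-275))
S_42 = 42/2 × (-263) = -5523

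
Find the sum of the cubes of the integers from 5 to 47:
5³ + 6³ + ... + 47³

Use ∑_{k=1}^{n} k³ = [n(n+1)/2]², then subtract the first 4 terms.
∑_{k=1}^{47} k³ = [47×48/2]² = 1128² = 1272384
∑_{k=1}^{4} k³ = [4×5/2]² = 10² = 100
∑_{k=5}^{47} k³ = 1272384 - 100 = 1272284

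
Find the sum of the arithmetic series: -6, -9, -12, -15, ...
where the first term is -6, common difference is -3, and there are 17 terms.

Sₙ = n/2 × (first + last)
Last term = a + (n-1)d = -6 + (17-1)×(-3) = -54
S_17 = 17/2 × (-6 + (-54))
S_17 = 17/2 × (-60) = -510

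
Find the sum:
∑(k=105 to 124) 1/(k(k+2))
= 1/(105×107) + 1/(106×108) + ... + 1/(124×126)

Partial fractions: 1/(k(k+2)) = (1/2)[1/k - 1/(k+2)]
Telescoping leaves the first two and last two terms:
= (1/2)[1/105 + 1/106 - 1/125 - 1/126]
= 1261/834750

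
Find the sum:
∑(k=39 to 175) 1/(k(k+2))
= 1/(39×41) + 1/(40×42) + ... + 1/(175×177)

Partial fractions: 1/(k(k+2)) = (1/2)[1/k - 1/(k+2)]
Telescoping leaves the first two and last two terms:
= (1/2)[1/39 + 1/40 - 1/176 - 1/177]
= 79597/4049760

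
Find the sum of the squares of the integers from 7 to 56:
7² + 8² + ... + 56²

Use ∑_{k=1}^{n} k² = n(n+1)(2n+1)/6, then subtract the first 6 terms.
∑_{k=1}^{56} k² = 56×57×113/6 = 60116
∑_{k=1}^{6} k² = 6×7×13/6 = 91
∑_{k=7}^{56} k² = 60116 - 91 = 60025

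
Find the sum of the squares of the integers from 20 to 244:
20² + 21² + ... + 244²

Use ∑_{k=1}^{n} k² = n(n+1)(2n+1)/6, then subtract the first 19 terms.
∑_{k=1}^{244} k² = 244×245×489/6 = 4872070
∑_{k=1}^{19} k² = 19×20×39/6 = 2470
∑_{k=20}^{244} k² = 4872070 - 2470 = 4869600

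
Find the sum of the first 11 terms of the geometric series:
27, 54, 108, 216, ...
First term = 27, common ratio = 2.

Sₙ = a(1 - rⁿ) / (1 - r)
S_11 = 27(1 - 2^11) / (1 - 2)
S_11 = 27(1 - 2048) / (-1)
S_11 = 55269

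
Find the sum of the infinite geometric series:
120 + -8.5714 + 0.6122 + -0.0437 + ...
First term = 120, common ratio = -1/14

For |r| < 1, S = a / (1 - r)
S = 120 / (1 - (-1/14))
S = 120 / (15/14)
S = 112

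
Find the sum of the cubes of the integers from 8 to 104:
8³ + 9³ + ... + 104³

Use ∑_{k=1}^{n} k³ = [n(n+1)/2]², then subtract the first 7 terms.
∑_{k=1}^{104} k³ = [104×105/2]² = 5460² = 29811600
∑_{k=1}^{7} k³ = [7×8/2]² = 28² = 784
∑_{k=8}^{104} k³ = 29811600 - 784 = 29810816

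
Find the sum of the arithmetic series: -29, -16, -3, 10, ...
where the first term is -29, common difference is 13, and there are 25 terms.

Sₙ = n/2 × (first + last)
Last term = a + (n-1)d = -29 + (25-1)×13 = 283
S_25 = 25/2 × (-29 + 283)
S_25 = 25/2 × 254 = 3175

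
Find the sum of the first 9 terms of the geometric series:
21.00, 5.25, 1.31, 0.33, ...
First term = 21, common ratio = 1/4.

Sₙ = a(1 - rⁿ) / (1 - r)
S_9 = 21(1 - (1/4)^9) / (1 - (1/4))
S_9 = 21(1 - (1/262144)) / (3/4)
S_9 = 1835001/65536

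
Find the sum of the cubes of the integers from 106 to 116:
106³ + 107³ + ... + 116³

Use ∑_{k=1}^{n} k³ = [n(n+1)/2]², then subtract the first 105 terms.
∑_{k=1}^{116} k³ = [116×117/2]² = 6786² = 46049796
∑_{k=1}^{105} k³ = [105×106/2]² = 5565² = 30969225
∑_{k=106}^{116} k³ = 46049796 - 30969225 = 15080571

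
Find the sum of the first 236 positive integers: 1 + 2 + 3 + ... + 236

Formula: ∑k = n(n+1)/2
= 236×237/2
= 55932/2
= 27966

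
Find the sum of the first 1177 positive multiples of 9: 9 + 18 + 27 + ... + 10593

Factor out 9: = 9(1 + 2 + ... + 1177) = 9 × n(n+1)/2
= 9 × 1177×1178/2
= 9 × 693253
= 6239277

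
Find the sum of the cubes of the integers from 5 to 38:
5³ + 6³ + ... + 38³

Use ∑_{k=1}^{n} k³ = [n(n+1)/2]², then subtract the first 4 terms.
∑_{k=1}^{38} k³ = [38×39/2]² = 741² = 549081
∑_{k=1}^{4} k³ = [4×5/2]² = 10² = 100
∑_{k=5}^{38} k³ = 549081 - 100 = 548981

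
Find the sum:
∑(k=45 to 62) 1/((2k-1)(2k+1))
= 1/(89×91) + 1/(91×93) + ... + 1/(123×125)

Partial fractions: 1/((2k-1)(2k+1)) = (1/2)[1/(2k-1) - 1/(2k+1)]
The series telescopes:
= (1/2)[1/89 - 1/125]
= 18/11125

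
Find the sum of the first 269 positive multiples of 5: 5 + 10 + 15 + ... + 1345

Factor out 5: = 5(1 + 2 + ... + 269) = 5 × n(n+1)/2
= 5 × 269×270/2
= 5 × 36315
= 181575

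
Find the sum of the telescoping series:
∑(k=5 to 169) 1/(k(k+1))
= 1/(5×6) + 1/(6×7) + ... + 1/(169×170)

Partial fractions: 1/(k(k+1)) = 1/k - 1/(k+1)
The series telescopes:
= (1/5 - 1/6) + (1/6 - 1/7) + ... + (1/169 - 1/170)
= 1/5 - 1/170
= 33/170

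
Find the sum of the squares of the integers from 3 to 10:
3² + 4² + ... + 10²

Use ∑_{k=1}^{n} k² = n(n+1)(2n+1)/6, then subtract the first 2 terms.
∑_{k=1}^{10} k² = 10×11×21/6 = 385
∑_{k=1}^{2} k² = 2×3×5/6 = 5
∑_{k=3}^{10} k² = 385 - 5 = 380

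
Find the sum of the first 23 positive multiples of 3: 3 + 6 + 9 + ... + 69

Factor out 3: = 3(1 + 2 + ... + 23) = 3 × n(n+1)/2
= 3 × 23×24/2
= 3 × 276
= 828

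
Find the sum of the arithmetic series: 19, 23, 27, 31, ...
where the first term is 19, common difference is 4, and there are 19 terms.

Sₙ = n/2 × (first + last)
Last term = a + (n-1)d = 19 + (19-1)×4 = 91
S_19 = 19/2 × (19 + 91)
S_19 = 19/2 × 110 = 1045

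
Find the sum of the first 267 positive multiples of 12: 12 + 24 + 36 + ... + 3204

Factor out 12: = 12(1 + 2 + ... + 267) = 12 × n(n+1)/2
= 12 × 267×268/2
= 12 × 35778
= 429336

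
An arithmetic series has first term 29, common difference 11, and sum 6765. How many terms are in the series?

Using S = n/2 × [2a + (n-1)d]
6765 = n/2 × [2(29) + (n-1)(11)]
6765 = n/2 × [58 + 11n - 11]
13530 = n × [47 + 11n]
11n² + (47)n - 13530 = 0
Discriminant: Δ = (47)² - 4(11)(-13530) = 2209 + 595320 = 597529
√Δ = 773
n = [-(47) + √Δ] / (2·11) = (-47 + 773) / 22 = 726 / 22 = 33
(The negative root is discarded since n must be a positive integer.)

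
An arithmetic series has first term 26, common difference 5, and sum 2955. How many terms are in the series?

Using S = n/2 × [2a + (n-1)d]
2955 = n/2 × [2(26) + (n-1)(5)]
2955 = n/2 × [52 + 5n - 5]
5910 = n × [47 + 5n]
5n² + (47)n - 5910 = 0
Discriminant: Δ = (47)² - 4(5)(-5910) = 2209 + 118200 = 120409
√Δ = 347
n = [-(47) + √Δ] / (2·5) = (-47 + 347) / 10 = 300 / 10 = 30
(The negative root is discarded since n must be a positive integer.)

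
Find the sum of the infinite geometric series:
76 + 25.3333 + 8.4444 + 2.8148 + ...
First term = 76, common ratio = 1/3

For |r| < 1, S = a / (1 - r)
S = 76 / (1 - (1/3))
S = 76 / (2/3)
S = 114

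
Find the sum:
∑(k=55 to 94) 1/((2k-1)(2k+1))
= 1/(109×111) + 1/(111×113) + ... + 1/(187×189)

Partial fractions: 1/((2k-1)(2k+1)) = (1/2)[1/(2k-1) - 1/(2k+1)]
The series telescopes:
= (1/2)[1/109 - 1/189]
= 40/20601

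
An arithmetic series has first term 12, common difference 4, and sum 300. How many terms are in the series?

Using S = n/2 × [2a + (n-1)d]
300 = n/2 × [2(12) + (n-1)(4)]
300 = n/2 × [24 + 4n - 4]
600 = n × [20 + 4n]
4n² + (20)n - 600 = 0
Discriminant: Δ = (20)² - 4(4)(-600) = 400 + 9600 = 10000
√Δ = 100
n = [-(20) + √Δ] / (2·4) = (-20 + 100) / 8 = 80 / 8 = 10
(The negative root is discarded since n must be a positive integer.)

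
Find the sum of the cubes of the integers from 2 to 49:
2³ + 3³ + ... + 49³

Use ∑_{k=1}^{n} k³ = [n(n+1)/2]², then subtract the first 1 terms.
∑_{k=1}^{49} k³ = [49×50/2]² = 1225² = 1500625
∑_{k=1}^{1} k³ = [1×2/2]² = 1² = 1
∑_{k=2}^{49} k³ = 1500625 - 1 = 1500624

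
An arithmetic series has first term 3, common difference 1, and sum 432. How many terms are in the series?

Using S = n/2 × [2a + (n-1)d]
432 = n/2 × [2(3) + (n-1)(1)]
432 = n/2 × [6 + 1n - 1]
864 = n × [5 + 1n]
1n² + (5)n - 864 = 0
Discriminant: Δ = (5)² - 4(1)(-864) = 25 + 3456 = 3481
√Δ = 59
n = [-(5) + √Δ] / (2·1) = (-5 + 59) / 2 = 54 / 2 = 27
(The negative root is discarded since n must be a positive integer.)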